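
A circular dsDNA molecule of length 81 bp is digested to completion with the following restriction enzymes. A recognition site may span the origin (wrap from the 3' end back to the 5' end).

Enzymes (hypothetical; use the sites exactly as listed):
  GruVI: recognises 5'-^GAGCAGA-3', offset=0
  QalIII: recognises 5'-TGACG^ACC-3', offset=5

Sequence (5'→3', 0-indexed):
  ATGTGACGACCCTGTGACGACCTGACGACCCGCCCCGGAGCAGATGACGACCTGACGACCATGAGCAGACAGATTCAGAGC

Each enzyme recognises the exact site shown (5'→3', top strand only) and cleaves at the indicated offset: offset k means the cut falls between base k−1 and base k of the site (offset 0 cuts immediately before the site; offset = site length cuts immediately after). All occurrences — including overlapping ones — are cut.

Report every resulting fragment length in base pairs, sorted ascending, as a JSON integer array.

[5,8,8,10,11,12,27]

Site scan:
  GruVI GAGCAGA/0: at [37, 62] ⇒ [37, 62]
  QalIII TGACGACC/5: at [3, 14, 22, 44, 52] ⇒ [8, 19, 27, 49, 57]

Pooled cuts: [8, 19, 27, 37, 49, 57, 62]

Fragment lengths:
  8→19: 11 bp
  19→27: 8 bp
  27→37: 10 bp
  37→49: 12 bp
  49→57: 8 bp
  57→62: 5 bp
  62→8 (wrap): 81-62+8 = 27 bp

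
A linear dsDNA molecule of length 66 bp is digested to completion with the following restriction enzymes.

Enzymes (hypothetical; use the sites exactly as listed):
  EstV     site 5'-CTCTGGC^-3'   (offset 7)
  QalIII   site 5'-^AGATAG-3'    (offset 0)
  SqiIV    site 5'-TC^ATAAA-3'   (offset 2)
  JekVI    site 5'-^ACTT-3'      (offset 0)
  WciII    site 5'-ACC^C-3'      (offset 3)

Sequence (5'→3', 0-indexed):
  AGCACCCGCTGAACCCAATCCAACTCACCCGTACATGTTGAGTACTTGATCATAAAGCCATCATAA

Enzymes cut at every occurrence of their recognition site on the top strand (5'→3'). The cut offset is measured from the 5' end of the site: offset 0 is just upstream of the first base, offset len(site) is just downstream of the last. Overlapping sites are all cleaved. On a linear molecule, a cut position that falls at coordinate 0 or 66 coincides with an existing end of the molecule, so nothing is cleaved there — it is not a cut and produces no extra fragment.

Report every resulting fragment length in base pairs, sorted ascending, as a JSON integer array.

Scan for sites:
  EstV (CTCTGGC, off=7): no sites
  QalIII (AGATAG, off=0): no sites
  SqiIV TCATAAA/2: at [49] ⇒ [51]
  JekVI ACTT/0: at [43] ⇒ [43]
  WciII ACCC/3: at [3, 12, 26] ⇒ [6, 15, 29]

Pooled cuts: [6, 15, 29, 43, 51]

Fragments:
  [0,6): 6 bp
  [6,15): 9 bp
  [15,29): 14 bp
  [29,43): 14 bp
  [43,51): 8 bp
  [51,66): 15 bp

[6,8,9,14,14,15]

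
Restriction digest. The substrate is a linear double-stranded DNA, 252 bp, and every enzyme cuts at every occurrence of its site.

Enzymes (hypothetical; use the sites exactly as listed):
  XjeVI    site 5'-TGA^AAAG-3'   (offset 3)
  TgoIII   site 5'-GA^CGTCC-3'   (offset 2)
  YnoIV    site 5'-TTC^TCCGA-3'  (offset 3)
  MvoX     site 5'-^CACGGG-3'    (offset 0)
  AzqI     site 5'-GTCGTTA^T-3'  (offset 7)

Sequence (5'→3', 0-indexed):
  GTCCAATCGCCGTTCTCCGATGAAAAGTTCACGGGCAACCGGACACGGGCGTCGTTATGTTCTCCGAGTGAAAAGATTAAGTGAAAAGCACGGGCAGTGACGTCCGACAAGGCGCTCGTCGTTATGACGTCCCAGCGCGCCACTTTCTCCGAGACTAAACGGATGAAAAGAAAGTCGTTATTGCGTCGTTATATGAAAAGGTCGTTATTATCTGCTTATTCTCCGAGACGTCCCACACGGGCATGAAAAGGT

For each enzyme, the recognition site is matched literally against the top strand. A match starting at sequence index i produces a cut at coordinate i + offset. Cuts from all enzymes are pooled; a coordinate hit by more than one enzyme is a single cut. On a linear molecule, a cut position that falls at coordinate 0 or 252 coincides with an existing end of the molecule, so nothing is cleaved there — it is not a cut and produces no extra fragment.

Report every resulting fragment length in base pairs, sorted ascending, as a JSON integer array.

[3,4,5,5,6,6,7,7,8,9,11,11,11,12,13,14,14,14,14,15,19,20,24]

Site scan:
  XjeVI (TGAAAAG, off=3): starts [20, 68, 81, 163, 193, 243] → cuts [23, 71, 84, 166, 196, 246]
  TgoIII (GACGTCC, off=2): starts [98, 125, 226] → cuts [100, 127, 228]
  YnoIV (TTCTCCGA, off=3): starts [12, 59, 144, 218] → cuts [15, 62, 147, 221]
  MvoX (CACGGG, off=0): starts [29, 43, 88, 235] → cuts [29, 43, 88, 235]
  AzqI (GTCGTTAT, off=7): starts [50, 117, 173, 184, 200] → cuts [57, 124, 180, 191, 207]

Pooled cuts: [15, 23, 29, 43, 57, 62, 71, 84, 88, 100, 124, 127, 147, 166, 180, 191, 196, 207, 221, 228, 235, 246]

Fragments:
  [0,15): 15 bp
  [15,23): 8 bp
  [23,29): 6 bp
  [29,43): 14 bp
  [43,57): 14 bp
  [57,62): 5 bp
  [62,71): 9 bp
  [71,84): 13 bp
  [84,88): 4 bp
  [88,100): 12 bp
  [100,124): 24 bp
  [124,127): 3 bp
  [127,147): 20 bp
  [147,166): 19 bp
  [166,180): 14 bp
  [180,191): 11 bp
  [191,196): 5 bp
  [196,207): 11 bp
  [207,221): 14 bp
  [221,228): 7 bp
  [228,235): 7 bp
  [235,246): 11 bp
  [246,252): 6 bp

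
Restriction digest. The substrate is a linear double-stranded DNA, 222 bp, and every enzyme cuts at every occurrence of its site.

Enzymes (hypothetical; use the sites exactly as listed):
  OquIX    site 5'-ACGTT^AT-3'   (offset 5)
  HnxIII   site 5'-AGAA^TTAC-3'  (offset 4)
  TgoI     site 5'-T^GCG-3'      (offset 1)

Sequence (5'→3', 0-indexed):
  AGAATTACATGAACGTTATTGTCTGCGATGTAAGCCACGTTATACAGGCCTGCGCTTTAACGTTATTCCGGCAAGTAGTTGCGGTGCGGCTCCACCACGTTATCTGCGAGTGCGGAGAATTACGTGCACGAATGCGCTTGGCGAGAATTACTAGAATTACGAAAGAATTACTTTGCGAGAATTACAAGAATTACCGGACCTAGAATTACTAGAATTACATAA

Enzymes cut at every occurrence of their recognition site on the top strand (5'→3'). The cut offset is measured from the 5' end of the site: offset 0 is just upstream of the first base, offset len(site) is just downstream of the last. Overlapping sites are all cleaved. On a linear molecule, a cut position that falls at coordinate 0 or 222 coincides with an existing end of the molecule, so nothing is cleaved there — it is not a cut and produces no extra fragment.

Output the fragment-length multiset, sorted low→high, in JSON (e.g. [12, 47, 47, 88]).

[4,4,5,6,7,7,7,8,8,9,9,9,10,11,13,13,14,14,15,16,16,17]

Site scan:
  OquIX (ACGTTAT, off=5): starts [12, 36, 59, 96] → cuts [17, 41, 64, 101]
  HnxIII (AGAATTAC, off=4): starts [0, 115, 143, 152, 163, 177, 186, 201, 210] → cuts [4, 119, 147, 156, 167, 181, 190, 205, 214]
  TgoI (TGCG, off=1): starts [23, 50, 79, 84, 104, 110, 132, 173] → cuts [24, 51, 80, 85, 105, 111, 133, 174]

Pooled cuts: [4, 17, 24, 41, 51, 64, 80, 85, 101, 105, 111, 119, 133, 147, 156, 167, 174, 181, 190, 205, 214]

Fragment lengths:
  [0,4): 4 bp
  [4,17): 13 bp
  [17,24): 7 bp
  [24,41): 17 bp
  [41,51): 10 bp
  [51,64): 13 bp
  [64,80): 16 bp
  [80,85): 5 bp
  [85,101): 16 bp
  [101,105): 4 bp
  [105,111): 6 bp
  [111,119): 8 bp
  [119,133): 14 bp
  [133,147): 14 bp
  [147,156): 9 bp
  [156,167): 11 bp
  [167,174): 7 bp
  [174,181): 7 bp
  [181,190): 9 bp
  [190,205): 15 bp
  [205,214): 9 bp
  [214,222): 8 bp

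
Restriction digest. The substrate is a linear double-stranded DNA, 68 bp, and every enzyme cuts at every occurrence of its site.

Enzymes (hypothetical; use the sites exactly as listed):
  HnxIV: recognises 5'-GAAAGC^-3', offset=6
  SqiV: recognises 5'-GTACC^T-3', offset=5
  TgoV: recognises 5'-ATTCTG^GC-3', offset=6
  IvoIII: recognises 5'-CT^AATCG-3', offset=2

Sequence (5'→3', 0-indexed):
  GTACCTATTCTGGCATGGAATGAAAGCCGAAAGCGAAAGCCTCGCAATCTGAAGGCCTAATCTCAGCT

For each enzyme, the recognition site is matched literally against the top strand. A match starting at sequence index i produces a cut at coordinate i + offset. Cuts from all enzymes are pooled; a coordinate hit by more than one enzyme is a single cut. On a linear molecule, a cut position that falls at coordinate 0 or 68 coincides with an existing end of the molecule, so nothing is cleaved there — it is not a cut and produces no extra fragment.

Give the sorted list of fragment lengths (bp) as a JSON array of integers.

Per-enzyme occurrences:
  HnxIV GAAAGC/6: at [21, 28, 34] ⇒ [27, 34, 40]
  SqiV GTACCT/5: at [0] ⇒ [5]
  TgoV ATTCTGGC/6: at [6] ⇒ [12]
  IvoIII (CTAATCG, off=2): no sites

Pooled cuts: [5, 12, 27, 34, 40]

Fragments:
  [0,5): 5 bp
  [5,12): 7 bp
  [12,27): 15 bp
  [27,34): 7 bp
  [34,40): 6 bp
  [40,68): 28 bp

[5,6,7,7,15,28]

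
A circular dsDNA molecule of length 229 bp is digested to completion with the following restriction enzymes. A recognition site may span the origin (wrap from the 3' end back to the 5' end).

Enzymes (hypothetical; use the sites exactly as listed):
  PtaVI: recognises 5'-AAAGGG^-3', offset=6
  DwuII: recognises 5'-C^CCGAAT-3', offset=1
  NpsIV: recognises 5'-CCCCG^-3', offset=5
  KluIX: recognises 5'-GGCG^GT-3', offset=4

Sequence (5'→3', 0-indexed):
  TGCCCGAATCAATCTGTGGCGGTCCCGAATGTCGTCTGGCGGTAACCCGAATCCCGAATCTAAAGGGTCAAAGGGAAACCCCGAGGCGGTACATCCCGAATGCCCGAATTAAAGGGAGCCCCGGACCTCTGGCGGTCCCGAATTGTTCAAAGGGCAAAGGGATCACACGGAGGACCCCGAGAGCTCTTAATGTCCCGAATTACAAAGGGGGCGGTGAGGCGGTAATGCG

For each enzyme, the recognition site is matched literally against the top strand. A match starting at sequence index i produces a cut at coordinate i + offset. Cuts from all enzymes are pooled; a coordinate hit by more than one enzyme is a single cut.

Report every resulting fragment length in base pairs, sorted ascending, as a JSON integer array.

[3,3,4,5,5,7,7,7,7,8,8,8,8,11,11,13,14,15,15,17,17,18,18]

Site scan:
  PtaVI (AAAGGG, off=6): starts [61, 69, 110, 148, 155, 203] → cuts [67, 75, 116, 154, 161, 209]
  DwuII (CCCGAAT, off=1): starts [2, 23, 45, 52, 94, 102, 136, 193] → cuts [3, 24, 46, 53, 95, 103, 137, 194]
  NpsIV (CCCCG, off=5): starts [78, 118, 174] → cuts [83, 123, 179]
  KluIX (GGCGGT, off=4): starts [17, 37, 84, 130, 209, 217] → cuts [21, 41, 88, 134, 213, 221]

Pooled cuts: [3, 21, 24, 41, 46, 53, 67, 75, 83, 88, 95, 103, 116, 123, 134, 137, 154, 161, 179, 194, 209, 213, 221]

Fragment lengths:
  3→21: 18 bp
  21→24: 3 bp
  24→41: 17 bp
  41→46: 5 bp
  46→53: 7 bp
  53→67: 14 bp
  67→75: 8 bp
  75→83: 8 bp
  83→88: 5 bp
  88→95: 7 bp
  95→103: 8 bp
  103→116: 13 bp
  116→123: 7 bp
  123→134: 11 bp
  134→137: 3 bp
  137→154: 17 bp
  154→161: 7 bp
  161→179: 18 bp
  179→194: 15 bp
  194→209: 15 bp
  209→213: 4 bp
  213→221: 8 bp
  221→3 (wrap): 229-221+3 = 11 bp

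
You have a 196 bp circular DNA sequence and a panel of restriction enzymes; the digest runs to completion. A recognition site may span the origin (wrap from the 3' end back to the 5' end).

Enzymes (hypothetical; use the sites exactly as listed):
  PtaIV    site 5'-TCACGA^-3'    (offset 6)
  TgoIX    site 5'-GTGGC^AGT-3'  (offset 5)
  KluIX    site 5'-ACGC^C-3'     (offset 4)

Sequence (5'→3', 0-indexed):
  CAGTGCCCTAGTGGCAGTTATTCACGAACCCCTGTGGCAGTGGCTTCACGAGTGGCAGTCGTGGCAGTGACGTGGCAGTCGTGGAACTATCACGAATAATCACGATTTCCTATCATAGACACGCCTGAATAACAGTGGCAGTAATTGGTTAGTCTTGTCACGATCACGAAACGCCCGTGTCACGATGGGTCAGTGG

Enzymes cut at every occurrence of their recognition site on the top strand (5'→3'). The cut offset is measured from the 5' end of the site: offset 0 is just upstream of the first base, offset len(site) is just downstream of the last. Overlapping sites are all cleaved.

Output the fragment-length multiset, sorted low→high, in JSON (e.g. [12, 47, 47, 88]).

[5,5,6,9,10,11,11,11,12,12,13,14,15,19,19,24]

Site scan:
  PtaIV TCACGA/6: at [21, 45, 89, 99, 157, 163, 179] ⇒ [27, 51, 95, 105, 163, 169, 185]
  TgoIX GTGGCAGT/5: at [10, 33, 51, 60, 71, 134, 192] ⇒ [1, 15, 38, 56, 65, 76, 139]
  KluIX ACGCC/4: at [120, 170] ⇒ [124, 174]

All cut coordinates (distinct, sorted): [1, 15, 27, 38, 51, 56, 65, 76, 95, 105, 124, 139, 163, 169, 174, 185]

Fragments:
  1→15: 14 bp
  15→27: 12 bp
  27→38: 11 bp
  38→51: 13 bp
  51→56: 5 bp
  56→65: 9 bp
  65→76: 11 bp
  76→95: 19 bp
  95→105: 10 bp
  105→124: 19 bp
  124→139: 15 bp
  139→163: 24 bp
  163→169: 6 bp
  169→174: 5 bp
  174→185: 11 bp
  185→1 (wrap): 196-185+1 = 12 bp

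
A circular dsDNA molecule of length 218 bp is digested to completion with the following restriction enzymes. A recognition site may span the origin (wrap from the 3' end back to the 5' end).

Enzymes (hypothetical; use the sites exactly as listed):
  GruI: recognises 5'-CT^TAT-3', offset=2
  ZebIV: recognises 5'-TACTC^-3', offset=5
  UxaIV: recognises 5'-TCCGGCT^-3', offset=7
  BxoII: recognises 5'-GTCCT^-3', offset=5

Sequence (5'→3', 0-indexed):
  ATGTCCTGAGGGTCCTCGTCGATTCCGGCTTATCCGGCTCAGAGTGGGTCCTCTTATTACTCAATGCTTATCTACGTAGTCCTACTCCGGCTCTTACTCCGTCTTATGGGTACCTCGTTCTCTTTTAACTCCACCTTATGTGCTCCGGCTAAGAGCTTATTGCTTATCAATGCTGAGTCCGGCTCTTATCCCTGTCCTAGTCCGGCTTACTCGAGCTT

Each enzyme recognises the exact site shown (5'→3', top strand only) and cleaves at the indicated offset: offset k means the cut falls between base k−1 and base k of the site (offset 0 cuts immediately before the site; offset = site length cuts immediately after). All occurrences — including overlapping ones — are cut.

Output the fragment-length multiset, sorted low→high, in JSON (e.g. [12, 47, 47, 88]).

Scan for sites:
  GruI (CTTAT, off=2): starts [28, 52, 66, 102, 134, 155, 162, 184, 215] → cuts [30, 54, 68, 104, 136, 157, 164, 186, 217]
  ZebIV (TACTC, off=5): starts [57, 82, 94, 207] → cuts [62, 87, 99, 212]
  UxaIV (TCCGGCT, off=7): starts [23, 32, 85, 143, 177, 200] → cuts [30, 39, 92, 150, 184, 207]
  BxoII (GTCCT, off=5): starts [2, 11, 47, 78, 193] → cuts [7, 16, 52, 83, 198]

All cut coordinates (distinct, sorted): [7, 16, 30, 39, 52, 54, 62, 68, 83, 87, 92, 99, 104, 136, 150, 157, 164, 184, 186, 198, 207, 212, 217]

Fragment lengths:
  7→16: 9 bp
  16→30: 14 bp
  30→39: 9 bp
  39→52: 13 bp
  52→54: 2 bp
  54→62: 8 bp
  62→68: 6 bp
  68→83: 15 bp
  83→87: 4 bp
  87→92: 5 bp
  92→99: 7 bp
  99→104: 5 bp
  104→136: 32 bp
  136→150: 14 bp
  150→157: 7 bp
  157→164: 7 bp
  164→184: 20 bp
  184→186: 2 bp
  186→198: 12 bp
  198→207: 9 bp
  207→212: 5 bp
  212→217: 5 bp
  217→7 (wrap): 218-217+7 = 8 bp

[2,2,4,5,5,5,5,6,7,7,7,8,8,9,9,9,12,13,14,14,15,20,32]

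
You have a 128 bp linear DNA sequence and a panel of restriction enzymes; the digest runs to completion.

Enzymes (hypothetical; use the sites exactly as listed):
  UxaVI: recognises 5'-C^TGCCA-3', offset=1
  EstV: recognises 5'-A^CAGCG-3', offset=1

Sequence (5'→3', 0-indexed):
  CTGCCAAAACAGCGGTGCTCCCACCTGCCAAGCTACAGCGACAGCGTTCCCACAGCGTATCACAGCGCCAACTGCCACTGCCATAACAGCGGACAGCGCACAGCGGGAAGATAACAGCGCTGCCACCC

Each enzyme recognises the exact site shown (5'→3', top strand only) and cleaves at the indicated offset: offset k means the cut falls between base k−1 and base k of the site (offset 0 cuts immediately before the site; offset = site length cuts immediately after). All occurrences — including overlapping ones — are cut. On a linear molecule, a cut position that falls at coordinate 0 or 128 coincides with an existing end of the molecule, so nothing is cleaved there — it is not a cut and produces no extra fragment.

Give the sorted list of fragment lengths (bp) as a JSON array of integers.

[1,6,6,6,7,7,8,8,8,10,10,10,11,14,16]

Per-enzyme occurrences:
  UxaVI CTGCCA/1: at [0, 24, 71, 77, 119] ⇒ [1, 25, 72, 78, 120]
  EstV ACAGCG/1: at [8, 34, 40, 51, 61, 85, 92, 99, 113] ⇒ [9, 35, 41, 52, 62, 86, 93, 100, 114]

All cut coordinates (distinct, sorted): [1, 9, 25, 35, 41, 52, 62, 72, 78, 86, 93, 100, 114, 120]

Fragment lengths:
  [0,1): 1 bp
  [1,9): 8 bp
  [9,25): 16 bp
  [25,35): 10 bp
  [35,41): 6 bp
  [41,52): 11 bp
  [52,62): 10 bp
  [62,72): 10 bp
  [72,78): 6 bp
  [78,86): 8 bp
  [86,93): 7 bp
  [93,100): 7 bp
  [100,114): 14 bp
  [114,120): 6 bp
  [120,128): 8 bp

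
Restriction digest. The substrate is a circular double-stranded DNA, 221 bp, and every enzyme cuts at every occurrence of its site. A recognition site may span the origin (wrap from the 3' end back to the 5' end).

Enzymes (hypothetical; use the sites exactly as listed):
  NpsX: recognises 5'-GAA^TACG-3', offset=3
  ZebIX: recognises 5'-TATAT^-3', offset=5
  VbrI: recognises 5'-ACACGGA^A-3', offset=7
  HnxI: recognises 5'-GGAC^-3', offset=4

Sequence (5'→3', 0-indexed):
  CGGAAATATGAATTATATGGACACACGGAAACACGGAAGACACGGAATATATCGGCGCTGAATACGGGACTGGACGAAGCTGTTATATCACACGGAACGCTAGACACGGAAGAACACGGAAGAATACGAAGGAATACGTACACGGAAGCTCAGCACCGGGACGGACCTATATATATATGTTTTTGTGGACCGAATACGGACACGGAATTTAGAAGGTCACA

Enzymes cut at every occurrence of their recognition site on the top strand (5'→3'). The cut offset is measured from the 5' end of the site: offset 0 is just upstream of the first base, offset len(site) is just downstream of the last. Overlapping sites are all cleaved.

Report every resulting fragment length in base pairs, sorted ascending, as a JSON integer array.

Per-enzyme occurrences:
  NpsX GAATACG/3: at [59, 121, 131, 191] ⇒ [62, 124, 134, 194]
  ZebIX TATAT/5: at [13, 47, 83, 167, 169, 171, 173] ⇒ [18, 52, 88, 172, 174, 176, 178]
  VbrI ACACGGAA/7: at [22, 30, 39, 89, 103, 113, 139, 199, 218] ⇒ [4, 29, 37, 46, 96, 110, 120, 146, 206]
  HnxI GGAC/4: at [18, 66, 71, 158, 162, 186, 197] ⇒ [22, 70, 75, 162, 166, 190, 201]

All cut coordinates (distinct, sorted): [4, 18, 22, 29, 37, 46, 52, 62, 70, 75, 88, 96, 110, 120, 124, 134, 146, 162, 166, 172, 174, 176, 178, 190, 194, 201, 206]

Fragment lengths:
  4→18: 14 bp
  18→22: 4 bp
  22→29: 7 bp
  29→37: 8 bp
  37→46: 9 bp
  46→52: 6 bp
  52→62: 10 bp
  62→70: 8 bp
  70→75: 5 bp
  75→88: 13 bp
  88→96: 8 bp
  96→110: 14 bp
  110→120: 10 bp
  120→124: 4 bp
  124→134: 10 bp
  134→146: 12 bp
  146→162: 16 bp
  162→166: 4 bp
  166→172: 6 bp
  172→174: 2 bp
  174→176: 2 bp
  176→178: 2 bp
  178→190: 12 bp
  190→194: 4 bp
  194→201: 7 bp
  201→206: 5 bp
  206→4 (wrap): 221-206+4 = 19 bp

[2,2,2,4,4,4,4,5,5,6,6,7,7,8,8,8,9,10,10,10,12,12,13,14,14,16,19]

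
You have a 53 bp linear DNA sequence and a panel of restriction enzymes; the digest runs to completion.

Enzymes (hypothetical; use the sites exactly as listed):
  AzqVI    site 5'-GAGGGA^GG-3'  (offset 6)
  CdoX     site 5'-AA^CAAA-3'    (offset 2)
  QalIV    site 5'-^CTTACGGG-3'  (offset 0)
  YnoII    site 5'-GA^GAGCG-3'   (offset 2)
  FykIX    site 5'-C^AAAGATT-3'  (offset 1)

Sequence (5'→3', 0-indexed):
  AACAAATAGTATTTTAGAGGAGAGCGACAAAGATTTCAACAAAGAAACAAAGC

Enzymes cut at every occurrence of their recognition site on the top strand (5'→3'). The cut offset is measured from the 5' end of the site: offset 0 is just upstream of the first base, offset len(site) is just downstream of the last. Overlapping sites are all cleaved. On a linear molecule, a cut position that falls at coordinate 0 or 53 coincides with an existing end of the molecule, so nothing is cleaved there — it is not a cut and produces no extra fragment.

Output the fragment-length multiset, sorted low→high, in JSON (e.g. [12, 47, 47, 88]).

Per-enzyme occurrences:
  AzqVI (GAGGGAGG, off=6): no sites
  CdoX (AACAAA, off=2): starts [0, 37, 45] → cuts [2, 39, 47]
  QalIV (CTTACGGG, off=0): no sites
  YnoII (GAGAGCG, off=2): starts [19] → cuts [21]
  FykIX (CAAAGATT, off=1): starts [27] → cuts [28]

All cut coordinates (distinct, sorted): [2, 21, 28, 39, 47]

Fragment lengths:
  [0,2): 2 bp
  [2,21): 19 bp
  [21,28): 7 bp
  [28,39): 11 bp
  [39,47): 8 bp
  [47,53): 6 bp

[2,6,7,8,11,19]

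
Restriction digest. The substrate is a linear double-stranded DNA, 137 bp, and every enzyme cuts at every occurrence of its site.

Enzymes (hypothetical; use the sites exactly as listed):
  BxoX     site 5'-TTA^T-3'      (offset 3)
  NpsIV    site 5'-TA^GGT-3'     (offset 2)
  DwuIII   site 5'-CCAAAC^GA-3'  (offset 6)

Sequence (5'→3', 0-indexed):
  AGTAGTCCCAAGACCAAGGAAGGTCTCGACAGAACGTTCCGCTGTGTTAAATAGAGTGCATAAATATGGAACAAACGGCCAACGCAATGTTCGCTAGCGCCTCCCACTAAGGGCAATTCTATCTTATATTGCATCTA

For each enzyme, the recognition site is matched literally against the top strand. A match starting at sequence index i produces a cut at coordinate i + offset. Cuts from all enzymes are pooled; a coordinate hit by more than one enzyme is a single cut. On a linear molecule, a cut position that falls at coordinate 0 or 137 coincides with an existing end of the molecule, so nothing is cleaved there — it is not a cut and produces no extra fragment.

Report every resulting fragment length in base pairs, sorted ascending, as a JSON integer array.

[11,126]

Scan for sites:
  BxoX TTAT/3: at [123] ⇒ [126]
  NpsIV (TAGGT, off=2): no sites
  DwuIII (CCAAACGA, off=6): no sites

All cut coordinates (distinct, sorted): [126]

Fragments:
  [0,126): 126 bp
  [126,137): 11 bp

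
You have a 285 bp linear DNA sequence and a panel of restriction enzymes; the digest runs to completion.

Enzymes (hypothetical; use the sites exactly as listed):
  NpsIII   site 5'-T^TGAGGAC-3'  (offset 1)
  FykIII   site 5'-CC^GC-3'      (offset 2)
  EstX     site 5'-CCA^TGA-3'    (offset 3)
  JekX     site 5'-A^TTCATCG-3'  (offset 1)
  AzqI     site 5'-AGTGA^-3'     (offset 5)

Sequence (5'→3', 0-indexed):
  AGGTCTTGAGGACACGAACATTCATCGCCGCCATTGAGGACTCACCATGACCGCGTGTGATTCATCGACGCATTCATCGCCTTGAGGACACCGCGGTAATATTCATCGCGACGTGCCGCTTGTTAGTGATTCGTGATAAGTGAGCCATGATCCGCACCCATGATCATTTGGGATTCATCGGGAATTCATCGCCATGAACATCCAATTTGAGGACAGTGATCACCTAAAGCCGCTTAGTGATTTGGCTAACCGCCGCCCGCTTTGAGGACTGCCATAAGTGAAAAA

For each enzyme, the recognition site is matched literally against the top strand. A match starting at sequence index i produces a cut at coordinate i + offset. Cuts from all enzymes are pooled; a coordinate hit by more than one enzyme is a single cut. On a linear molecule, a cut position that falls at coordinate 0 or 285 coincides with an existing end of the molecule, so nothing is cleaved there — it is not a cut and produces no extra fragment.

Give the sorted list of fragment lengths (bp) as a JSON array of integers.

[3,4,4,4,4,5,5,6,6,7,8,9,9,9,10,10,10,11,11,12,12,12,12,13,13,13,14,14,16,19]

Per-enzyme occurrences:
  NpsIII TTGAGGAC/1: at [5, 33, 81, 206, 261] ⇒ [6, 34, 82, 207, 262]
  FykIII CCGC/2: at [27, 50, 90, 115, 151, 229, 249, 252, 256] ⇒ [29, 52, 92, 117, 153, 231, 251, 254, 258]
  EstX CCATGA/3: at [44, 144, 157, 191] ⇒ [47, 147, 160, 194]
  JekX ATTCATCG/1: at [19, 59, 71, 100, 172, 183] ⇒ [20, 60, 72, 101, 173, 184]
  AzqI AGTGA/5: at [124, 138, 214, 235, 276] ⇒ [129, 143, 219, 240, 281]

Pooled cuts: [6, 20, 29, 34, 47, 52, 60, 72, 82, 92, 101, 117, 129, 143, 147, 153, 160, 173, 184, 194, 207, 219, 231, 240, 251, 254, 258, 262, 281]

Fragment lengths:
  [0,6): 6 bp
  [6,20): 14 bp
  [20,29): 9 bp
  [29,34): 5 bp
  [34,47): 13 bp
  [47,52): 5 bp
  [52,60): 8 bp
  [60,72): 12 bp
  [72,82): 10 bp
  [82,92): 10 bp
  [92,101): 9 bp
  [101,117): 16 bp
  [117,129): 12 bp
  [129,143): 14 bp
  [143,147): 4 bp
  [147,153): 6 bp
  [153,160): 7 bp
  [160,173): 13 bp
  [173,184): 11 bp
  [184,194): 10 bp
  [194,207): 13 bp
  [207,219): 12 bp
  [219,231): 12 bp
  [231,240): 9 bp
  [240,251): 11 bp
  [251,254): 3 bp
  [254,258): 4 bp
  [258,262): 4 bp
  [262,281): 19 bp
  [281,285): 4 bp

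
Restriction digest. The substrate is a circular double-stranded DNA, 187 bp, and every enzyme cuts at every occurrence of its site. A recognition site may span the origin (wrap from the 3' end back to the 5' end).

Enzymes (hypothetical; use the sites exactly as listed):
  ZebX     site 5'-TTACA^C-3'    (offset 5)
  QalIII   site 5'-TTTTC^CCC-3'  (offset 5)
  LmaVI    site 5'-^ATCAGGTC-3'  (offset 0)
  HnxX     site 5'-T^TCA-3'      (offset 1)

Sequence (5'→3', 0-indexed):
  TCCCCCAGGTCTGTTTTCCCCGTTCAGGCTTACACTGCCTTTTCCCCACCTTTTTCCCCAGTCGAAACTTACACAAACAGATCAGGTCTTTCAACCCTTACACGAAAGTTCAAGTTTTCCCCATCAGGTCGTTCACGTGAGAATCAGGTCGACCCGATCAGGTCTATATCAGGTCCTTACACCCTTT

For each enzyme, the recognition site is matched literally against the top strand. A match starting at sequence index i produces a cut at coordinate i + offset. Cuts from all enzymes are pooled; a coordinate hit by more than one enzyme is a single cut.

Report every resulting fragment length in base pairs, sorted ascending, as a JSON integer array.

[3,5,7,7,8,10,10,10,10,10,11,11,12,12,14,14,16,17]

Scan for sites:
  ZebX (TTACAC, off=5): starts [29, 68, 97, 176] → cuts [34, 73, 102, 181]
  QalIII (TTTTCCCC, off=5): starts [13, 39, 51, 114, 184] → cuts [2, 18, 44, 56, 119]
  LmaVI (ATCAGGTC, off=0): starts [80, 122, 142, 156, 167] → cuts [80, 122, 142, 156, 167]
  HnxX (TTCA, off=1): starts [22, 89, 108, 131] → cuts [23, 90, 109, 132]

All cut coordinates (distinct, sorted): [2, 18, 23, 34, 44, 56, 73, 80, 90, 102, 109, 119, 122, 132, 142, 156, 167, 181]

Fragment lengths:
  2→18: 16 bp
  18→23: 5 bp
  23→34: 11 bp
  34→44: 10 bp
  44→56: 12 bp
  56→73: 17 bp
  73→80: 7 bp
  80→90: 10 bp
  90→102: 12 bp
  102→109: 7 bp
  109→119: 10 bp
  119→122: 3 bp
  122→132: 10 bp
  132→142: 10 bp
  142→156: 14 bp
  156→167: 11 bp
  167→181: 14 bp
  181→2 (wrap): 187-181+2 = 8 bp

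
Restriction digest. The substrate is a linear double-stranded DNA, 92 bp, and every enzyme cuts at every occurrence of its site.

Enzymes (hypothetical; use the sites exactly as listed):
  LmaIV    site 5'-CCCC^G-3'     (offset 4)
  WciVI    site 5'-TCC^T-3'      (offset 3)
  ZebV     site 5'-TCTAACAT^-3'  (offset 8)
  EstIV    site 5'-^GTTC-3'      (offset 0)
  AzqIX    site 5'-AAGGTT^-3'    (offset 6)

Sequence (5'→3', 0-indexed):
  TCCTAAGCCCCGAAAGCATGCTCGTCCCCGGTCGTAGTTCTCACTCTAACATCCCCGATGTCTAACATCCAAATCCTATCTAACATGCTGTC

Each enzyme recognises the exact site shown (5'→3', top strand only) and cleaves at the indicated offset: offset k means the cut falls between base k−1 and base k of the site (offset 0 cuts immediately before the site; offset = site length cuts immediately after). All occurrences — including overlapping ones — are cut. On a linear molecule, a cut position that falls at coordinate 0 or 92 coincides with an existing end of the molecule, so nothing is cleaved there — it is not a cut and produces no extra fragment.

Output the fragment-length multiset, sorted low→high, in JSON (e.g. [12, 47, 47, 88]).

[3,4,6,7,8,8,10,12,16,18]

Per-enzyme occurrences:
  LmaIV (CCCCG, off=4): starts [7, 25, 52] → cuts [11, 29, 56]
  WciVI (TCCT, off=3): starts [0, 73] → cuts [3, 76]
  ZebV (TCTAACAT, off=8): starts [44, 60, 78] → cuts [52, 68, 86]
  EstIV (GTTC, off=0): starts [36] → cuts [36]
  AzqIX (AAGGTT, off=6): no sites

Pooled cuts: [3, 11, 29, 36, 52, 56, 68, 76, 86]

Fragments:
  [0,3): 3 bp
  [3,11): 8 bp
  [11,29): 18 bp
  [29,36): 7 bp
  [36,52): 16 bp
  [52,56): 4 bp
  [56,68): 12 bp
  [68,76): 8 bp
  [76,86): 10 bp
  [86,92): 6 bp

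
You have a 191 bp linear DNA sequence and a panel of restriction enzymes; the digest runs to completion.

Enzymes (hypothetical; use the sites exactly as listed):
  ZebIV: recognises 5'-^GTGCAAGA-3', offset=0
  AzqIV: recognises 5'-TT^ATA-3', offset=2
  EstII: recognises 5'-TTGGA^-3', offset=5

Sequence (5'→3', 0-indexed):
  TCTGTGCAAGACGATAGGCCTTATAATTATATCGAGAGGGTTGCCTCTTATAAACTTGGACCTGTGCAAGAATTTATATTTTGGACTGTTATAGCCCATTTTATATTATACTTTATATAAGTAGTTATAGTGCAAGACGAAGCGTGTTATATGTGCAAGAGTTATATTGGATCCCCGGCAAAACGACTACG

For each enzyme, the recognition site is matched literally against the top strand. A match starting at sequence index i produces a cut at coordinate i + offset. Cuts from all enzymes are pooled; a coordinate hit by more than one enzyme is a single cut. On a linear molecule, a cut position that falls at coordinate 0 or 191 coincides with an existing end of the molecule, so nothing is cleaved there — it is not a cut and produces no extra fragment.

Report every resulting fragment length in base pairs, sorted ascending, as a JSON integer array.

[3,3,3,4,5,5,6,7,8,10,11,11,12,12,12,19,19,20,21]

Site scan:
  ZebIV (GTGCAAGA, off=0): starts [3, 63, 129, 152] → cuts [3, 63, 129, 152]
  AzqIV (TTATA, off=2): starts [20, 26, 47, 73, 88, 100, 105, 112, 124, 146, 161] → cuts [22, 28, 49, 75, 90, 102, 107, 114, 126, 148, 163]
  EstII (TTGGA, off=5): starts [55, 80, 166] → cuts [60, 85, 171]

Pooled cuts: [3, 22, 28, 49, 60, 63, 75, 85, 90, 102, 107, 114, 126, 129, 148, 152, 163, 171]

Fragments:
  [0,3): 3 bp
  [3,22): 19 bp
  [22,28): 6 bp
  [28,49): 21 bp
  [49,60): 11 bp
  [60,63): 3 bp
  [63,75): 12 bp
  [75,85): 10 bp
  [85,90): 5 bp
  [90,102): 12 bp
  [102,107): 5 bp
  [107,114): 7 bp
  [114,126): 12 bp
  [126,129): 3 bp
  [129,148): 19 bp
  [148,152): 4 bp
  [152,163): 11 bp
  [163,171): 8 bp
  [171,191): 20 bp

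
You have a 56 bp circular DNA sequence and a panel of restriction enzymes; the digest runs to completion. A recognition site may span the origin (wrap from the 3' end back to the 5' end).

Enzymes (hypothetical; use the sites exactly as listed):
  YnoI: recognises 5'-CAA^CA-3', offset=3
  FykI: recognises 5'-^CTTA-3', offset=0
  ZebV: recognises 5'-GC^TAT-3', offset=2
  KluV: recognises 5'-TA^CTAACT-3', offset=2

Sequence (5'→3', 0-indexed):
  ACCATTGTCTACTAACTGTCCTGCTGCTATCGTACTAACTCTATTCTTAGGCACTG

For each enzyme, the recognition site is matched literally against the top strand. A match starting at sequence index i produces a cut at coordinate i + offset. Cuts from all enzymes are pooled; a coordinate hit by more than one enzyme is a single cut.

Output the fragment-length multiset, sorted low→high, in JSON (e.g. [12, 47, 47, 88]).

[7,11,16,22]

Per-enzyme occurrences:
  YnoI (CAACA, off=3): no sites
  FykI (CTTA, off=0): starts [45] → cuts [45]
  ZebV (GCTAT, off=2): starts [25] → cuts [27]
  KluV (TACTAACT, off=2): starts [9, 32] → cuts [11, 34]

Pooled cuts: [11, 27, 34, 45]

Fragments:
  11→27: 16 bp
  27→34: 7 bp
  34→45: 11 bp
  45→11 (wrap): 56-45+11 = 22 bp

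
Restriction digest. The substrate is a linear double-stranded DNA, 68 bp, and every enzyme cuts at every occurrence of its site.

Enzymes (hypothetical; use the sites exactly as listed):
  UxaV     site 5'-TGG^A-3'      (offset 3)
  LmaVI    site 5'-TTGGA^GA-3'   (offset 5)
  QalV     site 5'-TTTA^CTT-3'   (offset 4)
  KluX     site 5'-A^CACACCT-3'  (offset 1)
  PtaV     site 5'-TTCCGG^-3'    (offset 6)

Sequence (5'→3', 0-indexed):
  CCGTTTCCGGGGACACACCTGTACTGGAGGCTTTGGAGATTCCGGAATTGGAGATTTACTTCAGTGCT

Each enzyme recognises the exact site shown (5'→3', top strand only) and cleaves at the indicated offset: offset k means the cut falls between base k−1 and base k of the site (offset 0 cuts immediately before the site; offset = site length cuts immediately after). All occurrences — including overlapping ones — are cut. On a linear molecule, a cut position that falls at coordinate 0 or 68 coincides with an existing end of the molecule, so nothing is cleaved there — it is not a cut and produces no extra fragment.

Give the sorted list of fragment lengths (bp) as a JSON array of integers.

Per-enzyme occurrences:
  UxaV (TGGA, off=3): starts [24, 33, 48] → cuts [27, 36, 51]
  LmaVI (TTGGAGA, off=5): starts [32, 47] → cuts [37, 52]
  QalV (TTTACTT, off=4): starts [54] → cuts [58]
  KluX (ACACACCT, off=1): starts [12] → cuts [13]
  PtaV (TTCCGG, off=6): starts [4, 39] → cuts [10, 45]

Pooled cuts: [10, 13, 27, 36, 37, 45, 51, 52, 58]

Fragment lengths:
  [0,10): 10 bp
  [10,13): 3 bp
  [13,27): 14 bp
  [27,36): 9 bp
  [36,37): 1 bp
  [37,45): 8 bp
  [45,51): 6 bp
  [51,52): 1 bp
  [52,58): 6 bp
  [58,68): 10 bp

[1,1,3,6,6,8,9,10,10,14]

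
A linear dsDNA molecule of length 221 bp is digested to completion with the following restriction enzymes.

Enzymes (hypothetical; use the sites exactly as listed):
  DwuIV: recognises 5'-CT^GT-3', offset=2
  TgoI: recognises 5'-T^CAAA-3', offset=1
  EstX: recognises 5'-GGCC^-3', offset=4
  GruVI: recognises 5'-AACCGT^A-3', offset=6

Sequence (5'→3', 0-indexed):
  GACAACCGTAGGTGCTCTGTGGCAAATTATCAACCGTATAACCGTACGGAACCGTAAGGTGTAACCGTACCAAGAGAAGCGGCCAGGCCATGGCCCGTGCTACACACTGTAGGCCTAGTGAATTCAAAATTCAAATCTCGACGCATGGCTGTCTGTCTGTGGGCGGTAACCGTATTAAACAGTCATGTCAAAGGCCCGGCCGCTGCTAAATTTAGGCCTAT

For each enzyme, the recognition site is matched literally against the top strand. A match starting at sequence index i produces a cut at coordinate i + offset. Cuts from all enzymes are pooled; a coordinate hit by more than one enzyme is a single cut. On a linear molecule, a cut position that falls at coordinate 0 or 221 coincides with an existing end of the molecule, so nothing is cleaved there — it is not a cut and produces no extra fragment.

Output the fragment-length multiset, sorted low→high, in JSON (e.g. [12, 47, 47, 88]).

[3,4,4,5,5,6,7,7,8,8,9,9,9,10,13,13,15,15,16,17,19,19]

Per-enzyme occurrences:
  DwuIV CTGT/2: at [16, 106, 148, 152, 156] ⇒ [18, 108, 150, 154, 158]
  TgoI TCAAA/1: at [123, 130, 187] ⇒ [124, 131, 188]
  EstX GGCC/4: at [80, 85, 91, 111, 192, 197, 214] ⇒ [84, 89, 95, 115, 196, 201, 218]
  GruVI AACCGTA/6: at [3, 31, 39, 49, 62, 167] ⇒ [9, 37, 45, 55, 68, 173]

Pooled cuts: [9, 18, 37, 45, 55, 68, 84, 89, 95, 108, 115, 124, 131, 150, 154, 158, 173, 188, 196, 201, 218]

Fragments:
  [0,9): 9 bp
  [9,18): 9 bp
  [18,37): 19 bp
  [37,45): 8 bp
  [45,55): 10 bp
  [55,68): 13 bp
  [68,84): 16 bp
  [84,89): 5 bp
  [89,95): 6 bp
  [95,108): 13 bp
  [108,115): 7 bp
  [115,124): 9 bp
  [124,131): 7 bp
  [131,150): 19 bp
  [150,154): 4 bp
  [154,158): 4 bp
  [158,173): 15 bp
  [173,188): 15 bp
  [188,196): 8 bp
  [196,201): 5 bp
  [201,218): 17 bp
  [218,221): 3 bp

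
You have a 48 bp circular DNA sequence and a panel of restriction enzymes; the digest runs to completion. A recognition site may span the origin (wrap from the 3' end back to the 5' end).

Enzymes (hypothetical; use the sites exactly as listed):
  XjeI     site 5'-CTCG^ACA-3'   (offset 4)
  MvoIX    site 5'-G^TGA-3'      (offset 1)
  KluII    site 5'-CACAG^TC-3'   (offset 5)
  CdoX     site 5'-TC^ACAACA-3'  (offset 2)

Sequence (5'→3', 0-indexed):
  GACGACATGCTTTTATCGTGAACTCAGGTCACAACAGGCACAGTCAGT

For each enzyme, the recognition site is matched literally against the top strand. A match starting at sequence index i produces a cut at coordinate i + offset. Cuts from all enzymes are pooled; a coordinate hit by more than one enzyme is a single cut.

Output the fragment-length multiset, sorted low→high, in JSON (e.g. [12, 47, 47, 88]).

[4,12,13,19]

Per-enzyme occurrences:
  XjeI (CTCGACA, off=4): no sites
  MvoIX (GTGA, off=1): starts [17, 46] → cuts [18, 47]
  KluII (CACAGTC, off=5): starts [38] → cuts [43]
  CdoX (TCACAACA, off=2): starts [28] → cuts [30]

All cut coordinates (distinct, sorted): [18, 30, 43, 47]

Fragments:
  18→30: 12 bp
  30→43: 13 bp
  43→47: 4 bp
  47→18 (wrap): 48-47+18 = 19 bp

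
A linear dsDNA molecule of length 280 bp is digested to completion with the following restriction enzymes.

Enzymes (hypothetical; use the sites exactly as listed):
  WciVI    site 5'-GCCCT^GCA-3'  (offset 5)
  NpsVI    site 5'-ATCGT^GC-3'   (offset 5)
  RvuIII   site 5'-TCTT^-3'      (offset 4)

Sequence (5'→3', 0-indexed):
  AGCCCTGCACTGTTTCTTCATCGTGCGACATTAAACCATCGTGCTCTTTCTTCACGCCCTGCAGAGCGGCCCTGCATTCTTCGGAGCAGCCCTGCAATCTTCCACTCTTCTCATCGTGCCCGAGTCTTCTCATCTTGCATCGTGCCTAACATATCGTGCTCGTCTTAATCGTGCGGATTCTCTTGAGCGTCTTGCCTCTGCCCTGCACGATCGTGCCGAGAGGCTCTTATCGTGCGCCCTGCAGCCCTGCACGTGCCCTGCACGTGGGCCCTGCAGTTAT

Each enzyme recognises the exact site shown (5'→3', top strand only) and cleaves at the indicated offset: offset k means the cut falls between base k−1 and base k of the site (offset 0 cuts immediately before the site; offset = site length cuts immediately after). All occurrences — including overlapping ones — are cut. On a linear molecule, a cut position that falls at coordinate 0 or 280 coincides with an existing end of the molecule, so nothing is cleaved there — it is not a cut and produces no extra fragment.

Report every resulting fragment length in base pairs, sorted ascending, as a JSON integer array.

Site scan:
  WciVI (GCCCTGCA, off=5): starts [1, 55, 68, 88, 199, 235, 243, 254, 267] → cuts [6, 60, 73, 93, 204, 240, 248, 259, 272]
  NpsVI (ATCGTGC, off=5): starts [19, 37, 112, 138, 152, 167, 209, 228] → cuts [24, 42, 117, 143, 157, 172, 214, 233]
  RvuIII (TCTT, off=4): starts [14, 44, 48, 77, 97, 105, 124, 132, 162, 180, 189, 224] → cuts [18, 48, 52, 81, 101, 109, 128, 136, 166, 184, 193, 228]

All cut coordinates (distinct, sorted): [6, 18, 24, 42, 48, 52, 60, 73, 81, 93, 101, 109, 117, 128, 136, 143, 157, 166, 172, 184, 193, 204, 214, 228, 233, 240, 248, 259, 272]

Fragments:
  [0,6): 6 bp
  [6,18): 12 bp
  [18,24): 6 bp
  [24,42): 18 bp
  [42,48): 6 bp
  [48,52): 4 bp
  [52,60): 8 bp
  [60,73): 13 bp
  [73,81): 8 bp
  [81,93): 12 bp
  [93,101): 8 bp
  [101,109): 8 bp
  [109,117): 8 bp
  [117,128): 11 bp
  [128,136): 8 bp
  [136,143): 7 bp
  [143,157): 14 bp
  [157,166): 9 bp
  [166,172): 6 bp
  [172,184): 12 bp
  [184,193): 9 bp
  [193,204): 11 bp
  [204,214): 10 bp
  [214,228): 14 bp
  [228,233): 5 bp
  [233,240): 7 bp
  [240,248): 8 bp
  [248,259): 11 bp
  [259,272): 13 bp
  [272,280): 8 bp

[4,5,6,6,6,6,7,7,8,8,8,8,8,8,8,8,9,9,10,11,11,11,12,12,12,13,13,14,14,18]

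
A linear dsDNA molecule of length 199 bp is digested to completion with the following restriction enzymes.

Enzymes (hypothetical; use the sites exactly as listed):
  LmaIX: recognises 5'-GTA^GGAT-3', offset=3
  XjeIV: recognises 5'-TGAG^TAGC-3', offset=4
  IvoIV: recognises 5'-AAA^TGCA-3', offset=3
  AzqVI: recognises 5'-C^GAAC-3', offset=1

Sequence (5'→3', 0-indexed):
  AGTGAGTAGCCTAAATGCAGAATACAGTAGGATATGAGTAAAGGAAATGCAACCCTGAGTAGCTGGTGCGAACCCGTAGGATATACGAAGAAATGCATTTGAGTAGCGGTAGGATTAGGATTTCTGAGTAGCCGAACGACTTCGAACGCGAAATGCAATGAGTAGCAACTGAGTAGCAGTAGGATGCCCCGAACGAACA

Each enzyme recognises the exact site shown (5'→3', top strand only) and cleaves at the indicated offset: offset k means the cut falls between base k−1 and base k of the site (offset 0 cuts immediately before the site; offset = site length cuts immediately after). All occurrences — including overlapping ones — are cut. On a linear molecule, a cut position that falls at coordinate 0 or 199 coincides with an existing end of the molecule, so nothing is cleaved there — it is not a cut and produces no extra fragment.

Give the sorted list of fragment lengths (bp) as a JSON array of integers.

[4,5,5,6,8,8,9,9,9,9,10,10,10,10,11,12,14,15,17,18]

Per-enzyme occurrences:
  LmaIX GTAGGAT/3: at [26, 75, 108, 178] ⇒ [29, 78, 111, 181]
  XjeIV TGAGTAGC/4: at [2, 55, 99, 124, 158, 169] ⇒ [6, 59, 103, 128, 162, 173]
  IvoIV AAATGCA/3: at [12, 44, 90, 150] ⇒ [15, 47, 93, 153]
  AzqVI CGAAC/1: at [68, 132, 142, 189, 193] ⇒ [69, 133, 143, 190, 194]

All cut coordinates (distinct, sorted): [6, 15, 29, 47, 59, 69, 78, 93, 103, 111, 128, 133, 143, 153, 162, 173, 181, 190, 194]

Fragment lengths:
  [0,6): 6 bp
  [6,15): 9 bp
  [15,29): 14 bp
  [29,47): 18 bp
  [47,59): 12 bp
  [59,69): 10 bp
  [69,78): 9 bp
  [78,93): 15 bp
  [93,103): 10 bp
  [103,111): 8 bp
  [111,128): 17 bp
  [128,133): 5 bp
  [133,143): 10 bp
  [143,153): 10 bp
  [153,162): 9 bp
  [162,173): 11 bp
  [173,181): 8 bp
  [181,190): 9 bp
  [190,194): 4 bp
  [194,199): 5 bp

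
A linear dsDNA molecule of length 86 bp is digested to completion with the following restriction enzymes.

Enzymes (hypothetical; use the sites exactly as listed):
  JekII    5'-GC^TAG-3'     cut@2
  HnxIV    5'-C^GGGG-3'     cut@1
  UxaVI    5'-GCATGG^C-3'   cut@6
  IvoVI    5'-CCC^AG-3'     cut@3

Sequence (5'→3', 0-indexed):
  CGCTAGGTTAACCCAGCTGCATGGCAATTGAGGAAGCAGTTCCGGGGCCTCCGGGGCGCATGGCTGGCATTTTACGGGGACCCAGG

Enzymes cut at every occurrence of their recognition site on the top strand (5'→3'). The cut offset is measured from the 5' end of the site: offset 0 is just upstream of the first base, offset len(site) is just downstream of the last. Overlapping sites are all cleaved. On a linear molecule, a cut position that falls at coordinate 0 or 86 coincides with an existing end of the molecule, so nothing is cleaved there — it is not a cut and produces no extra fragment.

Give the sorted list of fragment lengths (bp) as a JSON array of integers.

Scan for sites:
  JekII GCTAG/2: at [1] ⇒ [3]
  HnxIV CGGGG/1: at [42, 51, 74] ⇒ [43, 52, 75]
  UxaVI GCATGGC/6: at [18, 57] ⇒ [24, 63]
  IvoVI CCCAG/3: at [11, 80] ⇒ [14, 83]

Pooled cuts: [3, 14, 24, 43, 52, 63, 75, 83]

Fragment lengths:
  [0,3): 3 bp
  [3,14): 11 bp
  [14,24): 10 bp
  [24,43): 19 bp
  [43,52): 9 bp
  [52,63): 11 bp
  [63,75): 12 bp
  [75,83): 8 bp
  [83,86): 3 bp

[3,3,8,9,10,11,11,12,19]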